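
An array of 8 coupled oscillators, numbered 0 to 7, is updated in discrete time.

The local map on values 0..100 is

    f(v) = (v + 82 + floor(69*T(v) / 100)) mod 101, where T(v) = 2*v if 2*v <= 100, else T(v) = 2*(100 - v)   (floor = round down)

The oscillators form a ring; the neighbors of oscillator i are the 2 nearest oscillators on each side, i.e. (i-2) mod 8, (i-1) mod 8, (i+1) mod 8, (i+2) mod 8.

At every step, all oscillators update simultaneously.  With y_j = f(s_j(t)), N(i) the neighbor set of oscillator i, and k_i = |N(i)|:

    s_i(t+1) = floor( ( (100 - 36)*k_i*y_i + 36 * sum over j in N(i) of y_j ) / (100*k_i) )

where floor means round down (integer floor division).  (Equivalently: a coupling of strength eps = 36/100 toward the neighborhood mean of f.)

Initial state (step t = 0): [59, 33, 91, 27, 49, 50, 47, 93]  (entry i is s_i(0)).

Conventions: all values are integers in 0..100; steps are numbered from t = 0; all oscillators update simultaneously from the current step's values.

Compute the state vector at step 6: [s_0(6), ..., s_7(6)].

Answer: [86, 86, 86, 86, 86, 86, 86, 86]

Derivation:
t=0: [59, 33, 91, 27, 49, 50, 47, 93]
t=1: [90, 65, 80, 59, 90, 92, 92, 84]
t=2: [85, 92, 88, 92, 85, 85, 84, 86]
t=3: [85, 84, 85, 84, 85, 85, 86, 85]
t=4: [86, 86, 86, 86, 86, 86, 86, 86]
t=5: [86, 86, 86, 86, 86, 86, 86, 86]
t=6: [86, 86, 86, 86, 86, 86, 86, 86]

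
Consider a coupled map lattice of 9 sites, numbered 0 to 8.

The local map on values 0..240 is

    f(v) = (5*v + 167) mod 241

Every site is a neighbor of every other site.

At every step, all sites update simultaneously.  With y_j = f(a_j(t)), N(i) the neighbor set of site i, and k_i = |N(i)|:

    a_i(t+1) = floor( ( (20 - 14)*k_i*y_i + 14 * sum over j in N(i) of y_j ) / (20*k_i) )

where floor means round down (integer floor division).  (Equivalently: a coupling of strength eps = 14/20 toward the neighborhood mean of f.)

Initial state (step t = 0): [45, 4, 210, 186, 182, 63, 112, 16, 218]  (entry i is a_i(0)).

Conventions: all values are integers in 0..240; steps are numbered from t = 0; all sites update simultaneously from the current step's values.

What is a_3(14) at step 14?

Simulating step by step:
t=0: [45, 4, 210, 186, 182, 63, 112, 16, 218]
t=1: [89, 97, 60, 85, 81, 57, 58, 58, 68]
t=2: [149, 158, 170, 145, 141, 166, 167, 167, 127]
t=3: [126, 135, 97, 121, 117, 92, 94, 94, 102]
t=4: [111, 120, 131, 105, 101, 126, 128, 128, 136]
t=5: [151, 109, 121, 145, 140, 116, 118, 118, 126]
t=6: [126, 132, 94, 119, 114, 88, 90, 90, 99]
t=7: [99, 106, 117, 92, 87, 110, 112, 112, 122]
t=8: [124, 131, 92, 117, 111, 136, 87, 87, 97]
t=9: [110, 118, 128, 103, 148, 123, 122, 122, 133]
t=10: [138, 95, 106, 131, 127, 101, 100, 100, 111]
t=11: [158, 164, 175, 151, 146, 170, 169, 169, 181]
t=12: [134, 89, 101, 126, 121, 95, 94, 94, 107]
t=13: [133, 136, 149, 124, 119, 143, 142, 142, 155]
t=14: [129, 132, 146, 119, 114, 139, 138, 138, 152]

Answer: a_3(14) = 119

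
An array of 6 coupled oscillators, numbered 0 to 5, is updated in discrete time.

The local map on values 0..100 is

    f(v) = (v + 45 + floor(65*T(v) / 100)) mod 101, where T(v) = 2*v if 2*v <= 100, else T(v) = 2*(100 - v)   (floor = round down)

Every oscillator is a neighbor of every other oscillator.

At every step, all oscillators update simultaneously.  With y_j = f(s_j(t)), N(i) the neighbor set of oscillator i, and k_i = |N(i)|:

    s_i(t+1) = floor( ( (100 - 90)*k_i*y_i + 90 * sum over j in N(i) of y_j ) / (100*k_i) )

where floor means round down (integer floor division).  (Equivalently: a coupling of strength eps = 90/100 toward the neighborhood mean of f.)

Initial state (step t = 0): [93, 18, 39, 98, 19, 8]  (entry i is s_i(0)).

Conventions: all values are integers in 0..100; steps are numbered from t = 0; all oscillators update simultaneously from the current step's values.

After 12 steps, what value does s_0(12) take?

Answer: s_0(12) = 56

Derivation:
t=0: [93, 18, 39, 98, 19, 8]
t=1: [61, 57, 62, 61, 57, 59]
t=2: [55, 55, 55, 55, 55, 55]
t=3: [57, 57, 57, 57, 57, 57]
t=4: [56, 56, 56, 56, 56, 56]
t=5: [57, 57, 57, 57, 57, 57]
t=6: [56, 56, 56, 56, 56, 56]
t=7: [57, 57, 57, 57, 57, 57]
t=8: [56, 56, 56, 56, 56, 56]
t=9: [57, 57, 57, 57, 57, 57]
t=10: [56, 56, 56, 56, 56, 56]
t=11: [57, 57, 57, 57, 57, 57]
t=12: [56, 56, 56, 56, 56, 56]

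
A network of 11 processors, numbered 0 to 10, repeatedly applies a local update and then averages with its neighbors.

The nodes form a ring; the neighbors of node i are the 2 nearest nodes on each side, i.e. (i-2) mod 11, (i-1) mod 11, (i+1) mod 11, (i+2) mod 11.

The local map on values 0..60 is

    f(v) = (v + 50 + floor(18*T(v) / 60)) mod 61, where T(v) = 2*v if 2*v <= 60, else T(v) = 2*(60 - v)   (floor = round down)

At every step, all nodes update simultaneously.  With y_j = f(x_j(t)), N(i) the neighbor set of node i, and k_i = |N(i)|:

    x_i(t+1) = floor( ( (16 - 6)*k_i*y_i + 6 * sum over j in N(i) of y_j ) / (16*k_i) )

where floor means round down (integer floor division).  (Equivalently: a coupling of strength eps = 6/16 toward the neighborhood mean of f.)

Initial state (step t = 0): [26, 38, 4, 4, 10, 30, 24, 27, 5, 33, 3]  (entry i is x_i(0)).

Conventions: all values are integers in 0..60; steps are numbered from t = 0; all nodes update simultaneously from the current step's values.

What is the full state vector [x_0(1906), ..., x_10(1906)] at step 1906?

Simulating step by step:
t=0: [26, 38, 4, 4, 10, 30, 24, 27, 5, 33, 3]
t=1: [36, 43, 47, 47, 19, 34, 29, 35, 50, 40, 49]
t=2: [40, 42, 40, 40, 26, 36, 35, 39, 43, 41, 43]
t=3: [41, 41, 39, 39, 33, 38, 38, 40, 41, 41, 41]
t=4: [40, 40, 40, 39, 38, 39, 40, 40, 40, 41, 41]
t=5: [41, 40, 40, 40, 40, 40, 40, 40, 41, 41, 41]
t=6: [41, 41, 41, 41, 41, 41, 41, 41, 41, 41, 41]
t=7: [41, 41, 41, 41, 41, 41, 41, 41, 41, 41, 41]

Answer: [41, 41, 41, 41, 41, 41, 41, 41, 41, 41, 41]
Key observation: The state at step 6, [41, 41, 41, 41, 41, 41, 41, 41, 41, 41, 41], reappears at step 7: the system is in a cycle of period 1 from step 6 on.  Therefore the state at step 1906 equals the state at step 6 + ((1906 - 6) mod 1) = 6, which is [41, 41, 41, 41, 41, 41, 41, 41, 41, 41, 41].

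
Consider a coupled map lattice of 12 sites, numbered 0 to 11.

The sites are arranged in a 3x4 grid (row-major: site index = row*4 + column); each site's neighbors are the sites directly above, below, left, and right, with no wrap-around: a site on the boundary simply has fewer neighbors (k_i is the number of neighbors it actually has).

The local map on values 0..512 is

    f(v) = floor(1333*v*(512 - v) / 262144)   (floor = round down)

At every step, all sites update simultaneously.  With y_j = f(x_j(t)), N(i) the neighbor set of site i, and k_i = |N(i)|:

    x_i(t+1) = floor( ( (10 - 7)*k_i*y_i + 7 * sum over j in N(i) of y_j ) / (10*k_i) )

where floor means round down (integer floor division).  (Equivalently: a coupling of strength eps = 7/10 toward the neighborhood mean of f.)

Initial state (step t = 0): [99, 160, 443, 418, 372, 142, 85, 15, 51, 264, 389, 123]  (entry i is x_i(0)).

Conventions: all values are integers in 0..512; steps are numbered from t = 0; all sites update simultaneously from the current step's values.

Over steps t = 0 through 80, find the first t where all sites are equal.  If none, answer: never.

Answer: never
Key observation: The state at step 9 reappears at step 11 — the system is in a cycle of period 2 from step 9 on.  No step 0..11 is synchronized, and the cycle repeats forever, so no step up to 80 (or ever) has all sites equal.

Derivation:
t=0: [99, 160, 443, 418, 372, 142, 85, 15, 51, 264, 389, 123]  (not all equal)
t=1: [254, 232, 202, 126, 217, 266, 178, 157, 244, 246, 250, 170]  (not all equal)
t=2: [329, 328, 300, 284, 330, 325, 312, 281, 329, 332, 316, 304]  (not all equal)
t=3: [305, 310, 319, 327, 306, 308, 318, 324, 304, 307, 313, 321]  (not all equal)
t=4: [319, 317, 312, 309, 320, 318, 313, 309, 320, 319, 315, 312]  (not all equal)
t=5: [313, 314, 316, 317, 312, 313, 315, 317, 312, 313, 315, 316]  (not all equal)
t=6: [316, 315, 314, 314, 316, 316, 314, 314, 316, 316, 315, 314]  (not all equal)
t=7: [314, 314, 315, 316, 314, 314, 315, 316, 314, 314, 315, 315]  (not all equal)
t=8: [316, 315, 315, 314, 316, 315, 315, 314, 316, 315, 315, 314]  (not all equal)
t=9: [314, 314, 315, 315, 314, 314, 315, 315, 314, 314, 315, 315]  (not all equal)
t=10: [316, 315, 315, 315, 316, 315, 315, 315, 316, 315, 315, 315]  (not all equal)
t=11: [314, 314, 315, 315, 314, 314, 315, 315, 314, 314, 315, 315]  (not all equal)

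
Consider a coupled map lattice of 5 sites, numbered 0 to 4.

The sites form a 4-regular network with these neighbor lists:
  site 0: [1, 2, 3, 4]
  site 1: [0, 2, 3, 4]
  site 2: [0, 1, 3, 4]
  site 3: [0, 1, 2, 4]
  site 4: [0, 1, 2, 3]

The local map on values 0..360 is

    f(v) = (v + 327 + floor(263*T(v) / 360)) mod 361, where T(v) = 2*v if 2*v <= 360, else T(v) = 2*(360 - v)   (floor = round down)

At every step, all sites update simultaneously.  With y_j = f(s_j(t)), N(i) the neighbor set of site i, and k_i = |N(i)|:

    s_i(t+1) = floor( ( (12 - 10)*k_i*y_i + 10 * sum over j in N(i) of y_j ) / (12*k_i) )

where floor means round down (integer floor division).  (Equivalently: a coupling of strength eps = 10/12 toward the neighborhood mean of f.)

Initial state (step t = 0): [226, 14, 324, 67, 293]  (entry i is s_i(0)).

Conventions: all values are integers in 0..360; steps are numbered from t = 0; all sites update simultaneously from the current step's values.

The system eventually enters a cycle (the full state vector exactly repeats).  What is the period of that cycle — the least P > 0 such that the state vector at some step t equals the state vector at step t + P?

Simulating step by step:
t=0: [226, 14, 324, 67, 293]
t=1: [176, 177, 163, 172, 163]
t=2: [23, 22, 24, 23, 24]
t=3: [22, 22, 22, 22, 22]
t=4: [20, 20, 20, 20, 20]
t=5: [15, 15, 15, 15, 15]
t=6: [2, 2, 2, 2, 2]
t=7: [331, 331, 331, 331, 331]
t=8: [339, 339, 339, 339, 339]
t=9: [335, 335, 335, 335, 335]
t=10: [337, 337, 337, 337, 337]
t=11: [336, 336, 336, 336, 336]
t=12: [337, 337, 337, 337, 337]

Answer: 2
Key observation: The state at step 10, [337, 337, 337, 337, 337], reappears at step 12 — and no state repeats earlier — so the cycle the system enters has period 2.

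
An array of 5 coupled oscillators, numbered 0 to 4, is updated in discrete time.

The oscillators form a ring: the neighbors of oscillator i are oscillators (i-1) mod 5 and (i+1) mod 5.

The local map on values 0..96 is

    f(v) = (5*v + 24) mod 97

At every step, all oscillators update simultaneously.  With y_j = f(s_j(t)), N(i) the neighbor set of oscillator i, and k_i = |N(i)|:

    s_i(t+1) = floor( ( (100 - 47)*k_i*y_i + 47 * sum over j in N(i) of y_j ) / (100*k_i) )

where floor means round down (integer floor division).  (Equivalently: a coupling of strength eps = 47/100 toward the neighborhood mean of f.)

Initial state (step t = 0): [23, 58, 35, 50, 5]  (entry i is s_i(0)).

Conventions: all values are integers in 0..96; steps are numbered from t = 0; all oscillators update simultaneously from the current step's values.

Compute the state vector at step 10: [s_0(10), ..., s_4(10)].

Simulating step by step:
t=0: [23, 58, 35, 50, 5]
t=1: [39, 23, 26, 55, 54]
t=2: [23, 41, 41, 18, 9]
t=3: [46, 36, 30, 33, 50]
t=4: [52, 37, 64, 85, 78]
t=5: [57, 41, 45, 50, 49]
t=6: [35, 35, 56, 72, 62]
t=7: [13, 6, 29, 62, 45]
t=8: [72, 66, 60, 52, 60]
t=9: [71, 63, 53, 63, 60]
t=10: [65, 68, 72, 55, 49]

Answer: [65, 68, 72, 55, 49]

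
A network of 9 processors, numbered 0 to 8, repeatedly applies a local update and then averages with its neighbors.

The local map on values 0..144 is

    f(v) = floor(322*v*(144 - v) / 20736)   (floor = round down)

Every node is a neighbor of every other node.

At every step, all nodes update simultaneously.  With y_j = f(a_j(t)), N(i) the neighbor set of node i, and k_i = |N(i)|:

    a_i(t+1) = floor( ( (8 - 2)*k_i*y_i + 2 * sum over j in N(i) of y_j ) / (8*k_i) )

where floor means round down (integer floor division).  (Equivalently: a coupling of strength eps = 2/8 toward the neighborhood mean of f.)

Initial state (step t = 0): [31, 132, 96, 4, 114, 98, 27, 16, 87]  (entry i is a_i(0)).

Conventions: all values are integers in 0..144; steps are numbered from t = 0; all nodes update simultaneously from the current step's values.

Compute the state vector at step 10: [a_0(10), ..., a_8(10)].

Answer: [79, 79, 79, 79, 79, 79, 79, 79, 79]

Derivation:
t=0: [31, 132, 96, 4, 114, 98, 27, 16, 87]
t=1: [52, 30, 64, 19, 51, 63, 48, 35, 69]
t=2: [72, 56, 75, 44, 71, 75, 69, 61, 76]
t=3: [79, 76, 79, 70, 79, 79, 79, 78, 79]
t=4: [79, 79, 79, 79, 79, 79, 79, 79, 79]
t=5: [79, 79, 79, 79, 79, 79, 79, 79, 79]
t=6: [79, 79, 79, 79, 79, 79, 79, 79, 79]
t=7: [79, 79, 79, 79, 79, 79, 79, 79, 79]
t=8: [79, 79, 79, 79, 79, 79, 79, 79, 79]
t=9: [79, 79, 79, 79, 79, 79, 79, 79, 79]
t=10: [79, 79, 79, 79, 79, 79, 79, 79, 79]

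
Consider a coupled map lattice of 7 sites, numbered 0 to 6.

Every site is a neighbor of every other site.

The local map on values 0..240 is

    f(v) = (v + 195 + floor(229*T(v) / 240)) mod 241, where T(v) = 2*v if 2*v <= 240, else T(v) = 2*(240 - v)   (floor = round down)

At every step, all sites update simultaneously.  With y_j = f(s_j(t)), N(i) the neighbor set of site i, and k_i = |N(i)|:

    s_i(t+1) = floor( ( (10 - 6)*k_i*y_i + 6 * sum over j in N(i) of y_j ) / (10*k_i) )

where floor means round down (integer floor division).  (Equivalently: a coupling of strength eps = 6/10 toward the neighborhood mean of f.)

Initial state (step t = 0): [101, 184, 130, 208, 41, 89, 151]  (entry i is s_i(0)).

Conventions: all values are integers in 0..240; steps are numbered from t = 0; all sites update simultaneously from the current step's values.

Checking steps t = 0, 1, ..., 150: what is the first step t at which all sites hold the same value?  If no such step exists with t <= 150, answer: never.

Answer: 12
Key observation: Synchronization is absorbing here: once all sites are equal they stay equal, and step 12 is the first all-equal step.

Derivation:
t=0: [101, 184, 130, 208, 41, 89, 151]  (not all equal)
t=1: [62, 61, 75, 127, 82, 123, 70]  (not all equal)
t=2: [130, 129, 141, 106, 147, 107, 137]  (not all equal)
t=3: [43, 43, 40, 33, 38, 34, 41]  (not all equal)
t=4: [70, 70, 67, 61, 65, 62, 68]  (not all equal)
t=5: [149, 149, 146, 141, 145, 142, 147]  (not all equal)
t=6: [37, 37, 38, 39, 38, 39, 37]  (not all equal)
t=7: [62, 62, 63, 64, 63, 64, 62]  (not all equal)
t=8: [135, 135, 136, 137, 136, 137, 135]  (not all equal)
t=9: [47, 47, 47, 46, 47, 46, 47]  (not all equal)
t=10: [89, 89, 89, 88, 89, 88, 89]  (not all equal)
t=11: [211, 211, 211, 210, 211, 210, 211]  (not all equal)
t=12: [220, 220, 220, 220, 220, 220, 220]  (all equal)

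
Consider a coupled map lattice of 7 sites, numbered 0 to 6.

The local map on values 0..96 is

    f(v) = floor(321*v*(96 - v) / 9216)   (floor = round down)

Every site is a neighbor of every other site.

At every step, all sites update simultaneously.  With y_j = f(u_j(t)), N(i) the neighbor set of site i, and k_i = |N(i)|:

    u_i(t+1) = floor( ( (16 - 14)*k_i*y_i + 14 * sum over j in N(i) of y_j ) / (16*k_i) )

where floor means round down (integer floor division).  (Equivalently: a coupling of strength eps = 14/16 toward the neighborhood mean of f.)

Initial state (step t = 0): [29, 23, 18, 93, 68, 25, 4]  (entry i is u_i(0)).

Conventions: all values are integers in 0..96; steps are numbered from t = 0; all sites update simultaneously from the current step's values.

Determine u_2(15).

Simulating step by step:
t=0: [29, 23, 18, 93, 68, 25, 4]
t=1: [45, 45, 45, 46, 45, 45, 46]
t=2: [79, 79, 79, 79, 79, 79, 79]
t=3: [46, 46, 46, 46, 46, 46, 46]
t=4: [80, 80, 80, 80, 80, 80, 80]
t=5: [44, 44, 44, 44, 44, 44, 44]
t=6: [79, 79, 79, 79, 79, 79, 79]
t=7: [46, 46, 46, 46, 46, 46, 46]
t=8: [80, 80, 80, 80, 80, 80, 80]
t=9: [44, 44, 44, 44, 44, 44, 44]
t=10: [79, 79, 79, 79, 79, 79, 79]
t=11: [46, 46, 46, 46, 46, 46, 46]
t=12: [80, 80, 80, 80, 80, 80, 80]
t=13: [44, 44, 44, 44, 44, 44, 44]
t=14: [79, 79, 79, 79, 79, 79, 79]
t=15: [46, 46, 46, 46, 46, 46, 46]

Answer: u_2(15) = 46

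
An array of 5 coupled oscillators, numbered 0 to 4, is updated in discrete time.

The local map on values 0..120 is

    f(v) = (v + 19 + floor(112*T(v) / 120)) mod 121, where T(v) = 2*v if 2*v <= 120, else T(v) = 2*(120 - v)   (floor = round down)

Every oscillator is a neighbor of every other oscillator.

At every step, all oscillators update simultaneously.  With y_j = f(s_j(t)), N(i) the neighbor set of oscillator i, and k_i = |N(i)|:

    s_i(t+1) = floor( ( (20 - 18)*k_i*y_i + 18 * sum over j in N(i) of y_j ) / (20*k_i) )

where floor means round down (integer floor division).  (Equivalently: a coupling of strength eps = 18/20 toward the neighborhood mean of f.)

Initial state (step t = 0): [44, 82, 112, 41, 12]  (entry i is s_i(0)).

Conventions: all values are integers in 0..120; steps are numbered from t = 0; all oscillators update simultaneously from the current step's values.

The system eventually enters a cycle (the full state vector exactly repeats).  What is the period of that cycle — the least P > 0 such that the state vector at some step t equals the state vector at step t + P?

Simulating step by step:
t=0: [44, 82, 112, 41, 12]
t=1: [34, 31, 34, 35, 30]
t=2: [112, 113, 112, 111, 113]
t=3: [24, 24, 24, 24, 24]
t=4: [87, 87, 87, 87, 87]
t=5: [46, 46, 46, 46, 46]
t=6: [29, 29, 29, 29, 29]
t=7: [102, 102, 102, 102, 102]
t=8: [33, 33, 33, 33, 33]
t=9: [113, 113, 113, 113, 113]
t=10: [24, 24, 24, 24, 24]

Answer: 7
Key observation: The state at step 3, [24, 24, 24, 24, 24], reappears at step 10 — and no state repeats earlier — so the cycle the system enters has period 7.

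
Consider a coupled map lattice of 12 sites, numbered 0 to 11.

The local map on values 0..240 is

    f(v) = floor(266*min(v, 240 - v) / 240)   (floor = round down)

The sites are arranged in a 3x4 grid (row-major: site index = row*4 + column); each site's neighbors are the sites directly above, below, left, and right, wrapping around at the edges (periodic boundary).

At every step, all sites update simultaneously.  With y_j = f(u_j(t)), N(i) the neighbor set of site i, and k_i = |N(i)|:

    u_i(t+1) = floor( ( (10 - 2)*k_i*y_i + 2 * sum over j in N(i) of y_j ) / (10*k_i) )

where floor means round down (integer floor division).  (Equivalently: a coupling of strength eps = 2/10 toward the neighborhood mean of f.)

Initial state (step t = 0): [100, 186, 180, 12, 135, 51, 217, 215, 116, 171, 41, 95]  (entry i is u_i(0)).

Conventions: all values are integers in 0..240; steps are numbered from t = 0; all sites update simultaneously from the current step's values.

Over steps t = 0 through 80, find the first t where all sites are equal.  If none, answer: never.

Simulating step by step:
t=0: [100, 186, 180, 12, 135, 51, 217, 215, 116, 171, 41, 95]  (not all equal)
t=1: [103, 62, 59, 25, 108, 58, 29, 34, 122, 75, 49, 94]  (not all equal)
t=2: [108, 70, 61, 37, 112, 66, 36, 43, 125, 82, 57, 95]  (not all equal)
t=3: [113, 79, 64, 49, 117, 74, 43, 53, 123, 89, 65, 97]  (not all equal)
t=4: [119, 88, 69, 61, 122, 83, 51, 63, 126, 96, 73, 101]  (not all equal)
t=5: [125, 97, 75, 72, 124, 92, 60, 73, 124, 104, 81, 105]  (not all equal)
t=6: [123, 106, 83, 83, 124, 101, 70, 83, 126, 113, 90, 111]  (not all equal)
t=7: [126, 116, 92, 94, 125, 111, 81, 93, 126, 122, 100, 118]  (not all equal)
t=8: [125, 126, 102, 106, 125, 122, 93, 104, 126, 128, 110, 126]  (not all equal)
t=9: [126, 125, 113, 117, 126, 128, 106, 115, 126, 124, 120, 124]  (not all equal)
t=10: [126, 126, 125, 128, 125, 124, 119, 126, 126, 127, 131, 128]  (not all equal)
t=11: [125, 126, 126, 124, 126, 127, 129, 126, 125, 125, 121, 124]  (not all equal)
t=12: [126, 126, 126, 127, 126, 125, 123, 126, 127, 127, 130, 128]  (not all equal)
t=13: [125, 126, 125, 125, 126, 126, 128, 126, 125, 124, 122, 124]  (not all equal)
t=14: [126, 126, 126, 127, 126, 126, 124, 126, 127, 127, 129, 127]  (not all equal)
t=15: [125, 125, 125, 125, 125, 126, 127, 126, 125, 125, 123, 124]  (not all equal)
t=16: [127, 126, 127, 127, 126, 126, 125, 126, 127, 127, 128, 127]  (not all equal)
t=17: [125, 125, 125, 125, 125, 126, 126, 125, 125, 125, 124, 125]  (not all equal)
t=18: [127, 126, 127, 127, 126, 126, 126, 126, 127, 127, 127, 127]  (not all equal)
t=19: [125, 125, 125, 125, 125, 125, 125, 125, 125, 125, 125, 125]  (all equal)

Answer: 19
Key observation: Synchronization is absorbing here: once all sites are equal they stay equal, and step 19 is the first all-equal step.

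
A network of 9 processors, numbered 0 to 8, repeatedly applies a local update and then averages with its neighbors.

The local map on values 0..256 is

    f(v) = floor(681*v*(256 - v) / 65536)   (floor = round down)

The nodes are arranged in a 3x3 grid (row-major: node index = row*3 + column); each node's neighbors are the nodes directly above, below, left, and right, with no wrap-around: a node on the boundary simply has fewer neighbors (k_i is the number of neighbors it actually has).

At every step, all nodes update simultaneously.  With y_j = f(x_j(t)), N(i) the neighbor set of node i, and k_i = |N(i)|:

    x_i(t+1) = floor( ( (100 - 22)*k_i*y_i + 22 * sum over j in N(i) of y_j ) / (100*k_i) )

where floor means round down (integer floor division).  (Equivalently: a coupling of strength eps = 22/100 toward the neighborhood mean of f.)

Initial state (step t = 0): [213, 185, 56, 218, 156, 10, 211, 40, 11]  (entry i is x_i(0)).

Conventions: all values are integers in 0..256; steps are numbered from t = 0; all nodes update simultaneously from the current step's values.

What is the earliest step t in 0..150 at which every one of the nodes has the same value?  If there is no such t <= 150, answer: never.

Answer: never
Key observation: The state at step 6 reappears at step 8 — the system is in a cycle of period 2 from step 6 on.  No step 0..8 is synchronized, and the cycle repeats forever, so no step up to 150 (or ever) has all nodes equal.

Derivation:
t=0: [213, 185, 56, 218, 156, 10, 211, 40, 11]  (not all equal)
t=1: [98, 133, 108, 93, 144, 41, 95, 90, 34]  (not all equal)
t=2: [160, 167, 158, 158, 161, 101, 157, 150, 87]  (not all equal)
t=3: [158, 155, 159, 159, 158, 160, 161, 163, 154]  (not all equal)
t=4: [160, 161, 160, 159, 159, 159, 158, 157, 161]  (not all equal)
t=5: [159, 158, 159, 159, 159, 159, 160, 160, 158]  (not all equal)
t=6: [160, 160, 160, 159, 159, 160, 159, 159, 159]  (not all equal)
t=7: [159, 159, 159, 159, 159, 159, 160, 160, 159]  (not all equal)
t=8: [160, 160, 160, 159, 159, 160, 159, 159, 159]  (not all equal)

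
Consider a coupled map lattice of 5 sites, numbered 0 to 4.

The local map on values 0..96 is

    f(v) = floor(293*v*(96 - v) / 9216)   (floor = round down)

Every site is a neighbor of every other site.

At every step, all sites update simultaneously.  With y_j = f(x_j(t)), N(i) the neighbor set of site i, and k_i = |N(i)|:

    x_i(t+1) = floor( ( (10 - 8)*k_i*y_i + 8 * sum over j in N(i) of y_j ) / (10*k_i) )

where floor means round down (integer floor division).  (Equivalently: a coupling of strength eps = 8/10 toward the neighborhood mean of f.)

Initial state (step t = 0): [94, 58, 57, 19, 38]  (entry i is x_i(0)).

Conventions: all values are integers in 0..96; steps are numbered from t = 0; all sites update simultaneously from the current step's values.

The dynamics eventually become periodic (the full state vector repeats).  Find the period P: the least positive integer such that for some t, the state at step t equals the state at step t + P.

Answer: 2
Key observation: The state at step 2, [72, 72, 72, 72, 72], reappears at step 4 — and no state repeats earlier — so the cycle the system enters has period 2.

Derivation:
t=0: [94, 58, 57, 19, 38]
t=1: [52, 52, 52, 52, 52]
t=2: [72, 72, 72, 72, 72]
t=3: [54, 54, 54, 54, 54]
t=4: [72, 72, 72, 72, 72]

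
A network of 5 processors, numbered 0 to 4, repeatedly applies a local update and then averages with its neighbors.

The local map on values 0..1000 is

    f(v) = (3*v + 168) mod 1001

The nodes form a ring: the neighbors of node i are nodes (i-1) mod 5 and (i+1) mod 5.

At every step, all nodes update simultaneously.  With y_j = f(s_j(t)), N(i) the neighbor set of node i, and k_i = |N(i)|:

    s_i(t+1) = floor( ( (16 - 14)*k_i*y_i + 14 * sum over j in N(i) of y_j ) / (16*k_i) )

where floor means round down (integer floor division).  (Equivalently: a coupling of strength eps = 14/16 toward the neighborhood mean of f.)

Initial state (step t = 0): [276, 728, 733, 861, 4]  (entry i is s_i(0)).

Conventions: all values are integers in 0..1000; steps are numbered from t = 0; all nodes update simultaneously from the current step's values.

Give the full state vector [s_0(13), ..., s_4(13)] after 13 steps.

Answer: [688, 673, 554, 577, 312]

Derivation:
t=0: [276, 728, 733, 861, 4]
t=1: [356, 639, 526, 332, 785]
t=2: [293, 439, 200, 574, 239]
t=3: [604, 416, 696, 834, 519]
t=4: [620, 591, 505, 511, 811]
t=5: [676, 427, 802, 647, 392]
t=6: [370, 391, 314, 413, 174]
t=7: [485, 211, 340, 400, 385]
t=8: [569, 454, 534, 268, 472]
t=9: [595, 784, 752, 713, 880]
t=10: [698, 665, 412, 575, 650]
t=11: [153, 310, 511, 338, 518]
t=12: [436, 592, 209, 644, 443]
t=13: [688, 673, 554, 577, 312]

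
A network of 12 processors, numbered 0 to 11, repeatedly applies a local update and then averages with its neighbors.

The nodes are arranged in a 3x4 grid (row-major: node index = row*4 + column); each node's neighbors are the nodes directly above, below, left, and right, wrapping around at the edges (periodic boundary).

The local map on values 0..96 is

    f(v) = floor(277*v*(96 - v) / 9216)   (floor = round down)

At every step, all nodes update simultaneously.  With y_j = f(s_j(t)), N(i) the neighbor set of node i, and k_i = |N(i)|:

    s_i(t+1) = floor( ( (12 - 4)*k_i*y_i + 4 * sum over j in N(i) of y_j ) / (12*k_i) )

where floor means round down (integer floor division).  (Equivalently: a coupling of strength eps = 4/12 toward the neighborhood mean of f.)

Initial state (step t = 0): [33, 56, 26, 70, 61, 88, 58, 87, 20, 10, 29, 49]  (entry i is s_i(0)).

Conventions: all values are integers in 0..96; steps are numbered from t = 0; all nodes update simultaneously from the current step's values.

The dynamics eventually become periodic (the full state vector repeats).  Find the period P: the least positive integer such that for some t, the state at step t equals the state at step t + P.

Answer: 2
Key observation: The state at step 6, [64, 64, 64, 64, 64, 64, 64, 64, 64, 64, 64, 64], reappears at step 8 — and no state repeats earlier — so the cycle the system enters has period 2.

Derivation:
t=0: [33, 56, 26, 70, 61, 88, 58, 87, 20, 10, 29, 49]
t=1: [60, 58, 56, 53, 55, 32, 57, 36, 48, 32, 56, 61]
t=2: [65, 65, 66, 66, 66, 62, 65, 64, 67, 62, 66, 65]
t=3: [59, 60, 59, 59, 59, 62, 60, 60, 58, 62, 59, 59]
t=4: [65, 64, 64, 64, 64, 63, 64, 64, 65, 63, 64, 65]
t=5: [60, 61, 61, 60, 60, 61, 61, 60, 60, 61, 61, 60]
t=6: [64, 64, 64, 64, 64, 64, 64, 64, 64, 64, 64, 64]
t=7: [61, 61, 61, 61, 61, 61, 61, 61, 61, 61, 61, 61]
t=8: [64, 64, 64, 64, 64, 64, 64, 64, 64, 64, 64, 64]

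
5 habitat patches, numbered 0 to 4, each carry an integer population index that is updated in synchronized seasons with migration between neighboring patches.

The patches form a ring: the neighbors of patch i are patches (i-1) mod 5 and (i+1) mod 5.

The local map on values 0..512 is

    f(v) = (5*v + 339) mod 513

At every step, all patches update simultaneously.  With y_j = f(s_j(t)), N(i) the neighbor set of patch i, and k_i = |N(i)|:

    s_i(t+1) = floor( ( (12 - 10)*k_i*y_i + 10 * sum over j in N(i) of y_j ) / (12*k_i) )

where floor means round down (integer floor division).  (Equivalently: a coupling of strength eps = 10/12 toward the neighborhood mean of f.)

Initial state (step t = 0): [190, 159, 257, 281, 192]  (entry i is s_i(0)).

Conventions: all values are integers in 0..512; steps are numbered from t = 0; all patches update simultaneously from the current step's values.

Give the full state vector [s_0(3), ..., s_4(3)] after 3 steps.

Simulating step by step:
t=0: [190, 159, 257, 281, 192]
t=1: [202, 163, 144, 183, 240]
t=2: [107, 169, 153, 51, 229]
t=3: [316, 209, 112, 236, 260]

Answer: [316, 209, 112, 236, 260]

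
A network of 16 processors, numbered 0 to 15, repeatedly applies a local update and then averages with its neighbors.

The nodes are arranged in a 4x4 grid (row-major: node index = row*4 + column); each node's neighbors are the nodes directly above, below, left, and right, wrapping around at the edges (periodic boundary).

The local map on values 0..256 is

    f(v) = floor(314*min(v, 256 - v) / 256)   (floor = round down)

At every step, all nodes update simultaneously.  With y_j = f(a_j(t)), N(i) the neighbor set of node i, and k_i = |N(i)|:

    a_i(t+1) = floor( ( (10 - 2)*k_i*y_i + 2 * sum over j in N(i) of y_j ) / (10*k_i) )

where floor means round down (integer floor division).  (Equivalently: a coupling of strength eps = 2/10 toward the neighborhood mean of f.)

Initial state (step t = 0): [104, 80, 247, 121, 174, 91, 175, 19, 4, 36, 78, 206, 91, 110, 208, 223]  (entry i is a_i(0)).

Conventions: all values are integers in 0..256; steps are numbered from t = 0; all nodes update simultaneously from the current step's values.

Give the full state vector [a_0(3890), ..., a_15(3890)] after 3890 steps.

Simulating step by step:
t=0: [104, 80, 247, 121, 174, 91, 175, 19, 4, 36, 78, 206, 91, 110, 208, 223]
t=1: [124, 97, 28, 128, 93, 105, 91, 38, 19, 52, 89, 56, 104, 122, 60, 50]
t=2: [147, 117, 50, 140, 108, 122, 104, 59, 37, 70, 102, 66, 120, 138, 76, 70]
t=3: [134, 138, 74, 131, 125, 143, 121, 81, 58, 91, 119, 80, 137, 138, 95, 91]
t=4: [148, 141, 100, 144, 145, 138, 142, 106, 82, 113, 139, 99, 139, 141, 117, 114]
t=5: [133, 139, 125, 135, 134, 142, 138, 130, 106, 136, 141, 122, 140, 141, 141, 138]
t=6: [149, 143, 151, 148, 147, 140, 144, 152, 133, 145, 141, 147, 141, 141, 141, 144]
t=7: [132, 137, 129, 131, 133, 140, 136, 128, 147, 137, 140, 134, 140, 140, 140, 136]
t=8: [151, 145, 153, 152, 149, 142, 147, 155, 135, 143, 142, 148, 142, 142, 142, 146]
t=9: [129, 135, 127, 127, 131, 138, 132, 124, 145, 138, 138, 132, 138, 138, 138, 134]
t=10: [154, 148, 153, 154, 151, 145, 151, 152, 138, 143, 144, 150, 144, 144, 144, 148]
t=11: [126, 131, 126, 125, 129, 135, 128, 127, 141, 138, 136, 131, 136, 136, 136, 132]
t=12: [153, 152, 153, 153, 153, 148, 155, 154, 142, 144, 147, 152, 147, 147, 147, 151]
t=13: [126, 127, 126, 126, 126, 131, 124, 125, 137, 136, 132, 127, 132, 132, 132, 128]
t=14: [153, 154, 153, 154, 153, 152, 152, 153, 146, 147, 151, 154, 152, 151, 152, 156]
t=15: [125, 125, 126, 125, 126, 127, 126, 125, 132, 132, 128, 125, 127, 128, 126, 122]
t=16: [153, 153, 153, 152, 153, 154, 154, 153, 152, 152, 156, 152, 154, 156, 154, 149]
t=17: [126, 125, 125, 127, 126, 125, 124, 126, 126, 126, 122, 126, 125, 122, 125, 130]
t=18: [153, 152, 153, 154, 153, 153, 152, 153, 153, 153, 149, 153, 152, 149, 152, 153]
t=19: [126, 127, 126, 125, 126, 126, 127, 126, 126, 126, 130, 126, 127, 130, 127, 126]
t=20: [154, 154, 154, 153, 154, 154, 154, 154, 154, 154, 154, 154, 154, 154, 154, 154]
t=21: [125, 125, 125, 125, 125, 125, 125, 125, 125, 125, 125, 125, 125, 125, 125, 125]
t=22: [153, 153, 153, 153, 153, 153, 153, 153, 153, 153, 153, 153, 153, 153, 153, 153]
t=23: [126, 126, 126, 126, 126, 126, 126, 126, 126, 126, 126, 126, 126, 126, 126, 126]
t=24: [154, 154, 154, 154, 154, 154, 154, 154, 154, 154, 154, 154, 154, 154, 154, 154]
t=25: [125, 125, 125, 125, 125, 125, 125, 125, 125, 125, 125, 125, 125, 125, 125, 125]

Answer: [153, 153, 153, 153, 153, 153, 153, 153, 153, 153, 153, 153, 153, 153, 153, 153]
Key observation: The state at step 21, [125, 125, 125, 125, 125, 125, 125, 125, 125, 125, 125, 125, 125, 125, 125, 125], reappears at step 25: the system is in a cycle of period 4 from step 21 on.  Therefore the state at step 3890 equals the state at step 21 + ((3890 - 21) mod 4) = 22, which is [153, 153, 153, 153, 153, 153, 153, 153, 153, 153, 153, 153, 153, 153, 153, 153].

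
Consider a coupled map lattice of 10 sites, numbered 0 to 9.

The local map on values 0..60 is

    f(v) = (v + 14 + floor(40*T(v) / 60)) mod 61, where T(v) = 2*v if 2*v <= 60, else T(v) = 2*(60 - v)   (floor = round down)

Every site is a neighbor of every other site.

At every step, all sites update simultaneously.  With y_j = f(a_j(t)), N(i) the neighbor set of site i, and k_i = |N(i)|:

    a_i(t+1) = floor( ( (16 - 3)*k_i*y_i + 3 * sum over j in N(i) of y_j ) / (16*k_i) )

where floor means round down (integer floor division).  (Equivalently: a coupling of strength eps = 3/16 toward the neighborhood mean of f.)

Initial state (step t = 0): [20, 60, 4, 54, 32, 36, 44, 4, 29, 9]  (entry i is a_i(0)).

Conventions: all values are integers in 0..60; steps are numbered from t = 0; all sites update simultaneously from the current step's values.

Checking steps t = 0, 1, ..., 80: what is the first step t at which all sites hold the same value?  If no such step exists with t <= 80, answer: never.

Simulating step by step:
t=0: [20, 60, 4, 54, 32, 36, 44, 4, 29, 9]  (not all equal)
t=1: [52, 15, 23, 17, 22, 21, 19, 23, 21, 32]  (not all equal)
t=2: [16, 43, 9, 46, 7, 6, 50, 9, 6, 21]  (not all equal)
t=3: [45, 19, 33, 18, 29, 27, 18, 33, 27, 7]  (not all equal)
t=4: [20, 52, 23, 50, 22, 19, 50, 23, 19, 30]  (not all equal)
t=5: [52, 17, 10, 18, 8, 51, 18, 10, 51, 23]  (not all equal)
t=6: [18, 48, 36, 51, 32, 19, 51, 36, 19, 11]  (not all equal)
t=7: [51, 20, 23, 19, 24, 52, 19, 23, 52, 37]  (not all equal)
t=8: [18, 52, 10, 51, 12, 17, 51, 10, 17, 21]  (not all equal)
t=9: [51, 18, 36, 19, 40, 48, 19, 36, 48, 8]  (not all equal)
t=10: [19, 50, 23, 52, 21, 20, 52, 23, 20, 31]  (not all equal)
t=11: [51, 18, 10, 17, 7, 52, 17, 10, 52, 22]  (not all equal)
t=12: [19, 50, 35, 48, 30, 18, 48, 35, 18, 9]  (not all equal)
t=13: [52, 19, 23, 20, 24, 51, 20, 23, 51, 34]  (not all equal)
t=14: [17, 51, 10, 53, 12, 18, 53, 10, 18, 22]  (not all equal)
t=15: [48, 19, 36, 18, 40, 51, 18, 36, 51, 10]  (not all equal)
t=16: [20, 52, 23, 50, 21, 19, 50, 23, 19, 35]  (not all equal)
t=17: [52, 17, 10, 18, 6, 51, 18, 10, 51, 22]  (not all equal)
t=18: [18, 48, 35, 50, 28, 19, 50, 35, 19, 9]  (not all equal)
t=19: [50, 20, 23, 19, 20, 52, 19, 23, 52, 34]  (not all equal)
t=20: [19, 54, 11, 52, 54, 18, 52, 11, 18, 23]  (not all equal)
t=21: [52, 18, 37, 18, 18, 50, 18, 37, 50, 11]  (not all equal)
t=22: [19, 51, 23, 51, 51, 19, 51, 23, 19, 38]  (not all equal)
t=23: [51, 18, 10, 18, 18, 51, 18, 10, 51, 21]  (not all equal)
t=24: [19, 51, 36, 51, 51, 19, 51, 36, 19, 8]  (not all equal)
t=25: [52, 19, 23, 19, 19, 52, 19, 23, 52, 31]  (not all equal)
t=26: [18, 52, 11, 52, 52, 18, 52, 11, 18, 23]  (not all equal)
t=27: [50, 18, 37, 18, 18, 50, 18, 37, 50, 11]  (not all equal)
t=28: [19, 51, 23, 51, 51, 19, 51, 23, 19, 38]  (not all equal)

Answer: never
Key observation: The state at step 22 reappears at step 28 — the system is in a cycle of period 6 from step 22 on.  No step 0..28 is synchronized, and the cycle repeats forever, so no step up to 80 (or ever) has all sites equal.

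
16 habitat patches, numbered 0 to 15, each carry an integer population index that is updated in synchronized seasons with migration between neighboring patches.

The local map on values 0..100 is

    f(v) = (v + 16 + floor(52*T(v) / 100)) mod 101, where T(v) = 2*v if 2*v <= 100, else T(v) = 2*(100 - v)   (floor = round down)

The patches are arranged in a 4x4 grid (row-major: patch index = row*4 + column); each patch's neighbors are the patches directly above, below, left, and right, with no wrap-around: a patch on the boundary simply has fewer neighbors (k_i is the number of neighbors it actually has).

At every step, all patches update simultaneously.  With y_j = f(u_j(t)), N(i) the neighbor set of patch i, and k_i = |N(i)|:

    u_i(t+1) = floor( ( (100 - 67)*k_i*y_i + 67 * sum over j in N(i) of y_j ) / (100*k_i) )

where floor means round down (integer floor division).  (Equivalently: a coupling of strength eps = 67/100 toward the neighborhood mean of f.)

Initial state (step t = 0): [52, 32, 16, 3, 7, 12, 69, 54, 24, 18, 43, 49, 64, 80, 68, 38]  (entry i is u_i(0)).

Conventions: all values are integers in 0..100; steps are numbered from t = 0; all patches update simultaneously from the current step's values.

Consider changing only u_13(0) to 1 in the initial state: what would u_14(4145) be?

Simulating step by step:
t=0: [52, 32, 16, 3, 7, 12, 69, 54, 24, 18, 43, 49, 64, 1, 68, 38]
t=1: [42, 49, 42, 28, 36, 43, 23, 16, 43, 37, 17, 29, 32, 24, 30, 40]
t=2: [34, 5, 33, 40, 30, 43, 37, 62, 58, 49, 67, 68, 48, 76, 72, 82]
t=3: [62, 46, 75, 65, 48, 35, 49, 50, 28, 12, 28, 15, 14, 14, 15, 15]
t=4: [11, 29, 13, 16, 43, 41, 36, 22, 45, 59, 48, 45, 53, 43, 51, 46]
t=5: [38, 64, 61, 50, 32, 63, 65, 51, 9, 25, 25, 19, 7, 11, 10, 10]
t=6: [63, 33, 16, 16, 58, 35, 24, 24, 50, 48, 51, 44, 34, 42, 43, 42]
t=7: [38, 61, 59, 53, 32, 58, 57, 47, 30, 24, 19, 19, 33, 22, 4, 2]
t=8: [63, 33, 16, 13, 68, 34, 21, 22, 76, 55, 44, 36, 73, 57, 37, 32]
t=9: [38, 60, 56, 50, 31, 57, 52, 62, 15, 25, 43, 61, 15, 32, 52, 87]
t=10: [62, 33, 16, 16, 60, 35, 13, 16, 58, 46, 19, 12, 57, 55, 27, 15]
t=11: [38, 61, 54, 48, 31, 53, 53, 44, 14, 31, 44, 46, 16, 26, 49, 52]
t=12: [62, 33, 15, 10, 60, 37, 11, 9, 60, 48, 20, 8, 53, 54, 24, 12]
t=13: [38, 61, 50, 38, 32, 54, 50, 34, 15, 33, 42, 39, 16, 25, 46, 45]
t=14: [63, 33, 33, 64, 61, 38, 25, 73, 62, 48, 34, 51, 53, 53, 18, 36]
t=15: [38, 70, 64, 38, 33, 60, 68, 27, 15, 39, 52, 47, 16, 23, 59, 52]
t=16: [63, 33, 33, 59, 62, 40, 25, 50, 65, 54, 28, 26, 52, 55, 26, 13]
t=17: [38, 71, 64, 38, 34, 62, 67, 39, 16, 39, 61, 52, 16, 27, 52, 60]
t=18: [64, 33, 33, 67, 63, 40, 29, 59, 66, 56, 29, 33, 55, 58, 28, 16]
t=19: [38, 71, 66, 38, 34, 63, 70, 44, 16, 39, 66, 58, 16, 28, 55, 68]
t=20: [64, 33, 33, 37, 63, 40, 13, 29, 66, 56, 29, 13, 56, 59, 28, 16]
t=21: [38, 71, 75, 82, 34, 58, 69, 63, 16, 39, 53, 58, 16, 28, 55, 54]
t=22: [64, 33, 15, 15, 63, 40, 16, 15, 66, 56, 29, 16, 56, 59, 28, 16]
t=23: [38, 62, 54, 46, 34, 59, 60, 46, 16, 39, 55, 53, 16, 28, 55, 56]
t=24: [64, 33, 14, 10, 63, 40, 14, 11, 66, 56, 29, 14, 56, 59, 28, 16]
t=25: [38, 62, 50, 39, 34, 58, 57, 40, 16, 39, 54, 50, 16, 28, 55, 55]
t=26: [64, 33, 33, 69, 63, 40, 29, 60, 66, 56, 29, 34, 56, 59, 28, 16]
t=27: [38, 71, 66, 38, 34, 63, 70, 44, 16, 39, 66, 59, 16, 28, 55, 68]
t=28: [64, 33, 33, 37, 63, 40, 13, 29, 66, 56, 29, 13, 56, 59, 28, 16]

Answer: u_14(4145) = 55
Key observation: The state at step 20, [64, 33, 33, 37, 63, 40, 13, 29, 66, 56, 29, 13, 56, 59, 28, 16], reappears at step 28: the system is in a cycle of period 8 from step 20 on.  Therefore the state at step 4145 equals the state at step 20 + ((4145 - 20) mod 8) = 25, which is [38, 62, 50, 39, 34, 58, 57, 40, 16, 39, 54, 50, 16, 28, 55, 55].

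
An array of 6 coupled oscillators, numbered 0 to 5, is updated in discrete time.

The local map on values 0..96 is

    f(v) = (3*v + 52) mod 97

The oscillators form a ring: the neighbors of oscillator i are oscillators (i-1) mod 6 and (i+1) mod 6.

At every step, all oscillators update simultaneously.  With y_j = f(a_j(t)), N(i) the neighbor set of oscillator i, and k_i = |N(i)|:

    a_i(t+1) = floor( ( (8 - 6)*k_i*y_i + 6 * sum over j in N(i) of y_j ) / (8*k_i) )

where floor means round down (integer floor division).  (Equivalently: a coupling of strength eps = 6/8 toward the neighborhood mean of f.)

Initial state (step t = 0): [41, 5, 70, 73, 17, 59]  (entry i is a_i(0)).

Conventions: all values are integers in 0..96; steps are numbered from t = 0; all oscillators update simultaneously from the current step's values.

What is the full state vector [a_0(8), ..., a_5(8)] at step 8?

Answer: [35, 22, 35, 10, 15, 10]

Derivation:
t=0: [41, 5, 70, 73, 17, 59]
t=1: [57, 71, 71, 47, 43, 40]
t=2: [62, 55, 80, 82, 85, 61]
t=3: [35, 22, 11, 8, 22, 32]
t=4: [42, 59, 57, 58, 52, 43]
t=5: [64, 50, 32, 24, 47, 56]
t=6: [25, 39, 25, 61, 43, 61]
t=7: [49, 40, 49, 53, 51, 53]
t=8: [35, 22, 35, 10, 15, 10]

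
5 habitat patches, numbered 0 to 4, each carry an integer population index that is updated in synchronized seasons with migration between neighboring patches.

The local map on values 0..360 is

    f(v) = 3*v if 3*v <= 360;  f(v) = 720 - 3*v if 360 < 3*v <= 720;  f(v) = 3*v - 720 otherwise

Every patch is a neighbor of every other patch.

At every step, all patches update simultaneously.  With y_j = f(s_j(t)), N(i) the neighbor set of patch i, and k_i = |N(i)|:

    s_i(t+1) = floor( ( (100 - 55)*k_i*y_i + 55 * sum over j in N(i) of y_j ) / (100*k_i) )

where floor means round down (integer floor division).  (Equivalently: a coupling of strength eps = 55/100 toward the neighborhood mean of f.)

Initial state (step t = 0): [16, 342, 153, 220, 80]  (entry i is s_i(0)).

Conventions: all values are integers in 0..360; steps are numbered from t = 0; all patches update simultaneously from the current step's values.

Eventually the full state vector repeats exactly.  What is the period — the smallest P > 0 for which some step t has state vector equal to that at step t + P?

Simulating step by step:
t=0: [16, 342, 153, 220, 80]
t=1: [140, 221, 207, 144, 200]
t=2: [212, 136, 149, 208, 156]
t=3: [166, 237, 225, 169, 218]
t=4: [145, 79, 90, 142, 96]
t=5: [277, 262, 273, 280, 278]
t=6: [104, 90, 101, 107, 105]
t=7: [306, 293, 303, 309, 307]
t=8: [193, 180, 190, 195, 193]
t=9: [146, 158, 149, 144, 146]
t=10: [276, 265, 273, 278, 276]
t=11: [103, 92, 100, 104, 103]
t=12: [303, 293, 300, 304, 303]
t=13: [184, 174, 181, 184, 184]
t=14: [173, 182, 176, 173, 173]
t=15: [196, 187, 193, 196, 196]
t=16: [136, 145, 139, 136, 136]
t=17: [307, 298, 304, 307, 307]
t=18: [196, 187, 193, 196, 196]

Answer: 3
Key observation: The state at step 15, [196, 187, 193, 196, 196], reappears at step 18 — and no state repeats earlier — so the cycle the system enters has period 3.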